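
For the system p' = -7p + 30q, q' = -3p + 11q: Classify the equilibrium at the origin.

A = [[-7,30],[-3,11]]; det(A-λI) = λ^2 - 4λ + 13.
λ = 2 ± 3i: positive real part.

unstable spiral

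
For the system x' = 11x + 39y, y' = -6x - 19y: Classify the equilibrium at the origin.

A = [[11,39],[-6,-19]]; det(A-λI) = λ^2 + 8λ + 25.
λ = -4 ± 3i: negative real part.

stable spiral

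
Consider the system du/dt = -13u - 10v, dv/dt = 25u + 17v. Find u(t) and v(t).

u(t) = -K_1e^(2t)sin(5t) + K_1e^(2t)cos(5t) + K_2e^(2t)sin(5t) + K_2e^(2t)cos(5t), v(t) = 2K_1e^(2t)sin(5t) - K_1e^(2t)cos(5t) - K_2e^(2t)sin(5t) - 2K_2e^(2t)cos(5t)

Coefficient matrix A = [[-13, -10], [25, 17]].
Characteristic polynomial det(A - λI) = λ^2 - 4λ + 29 = 0.
Eigenvalues λ = 2 ± 5i (complex conjugate pair).
For λ=2+5i: an eigenvector is (1,-1) - i(-1,2) = (1 + i, -1 - 2i).
A real fundamental pair from Re and Im of e^((2+5i)t)v: X_1 = e^(2t)(cos(5t)·(1,-1) + sin(5t)·(-1,2)), X_2 = e^(2t)(sin(5t)·(1,-1) - cos(5t)·(-1,2)).
General solution: K_1X_1 + K_2X_2.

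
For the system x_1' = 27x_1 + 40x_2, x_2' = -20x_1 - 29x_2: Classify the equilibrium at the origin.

stable spiral

A = [[27,40],[-20,-29]]; det(A-λI) = λ^2 + 2λ + 17.
λ = -1 ± 4i: negative real part.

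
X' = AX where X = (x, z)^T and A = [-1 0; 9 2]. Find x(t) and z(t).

Coefficient matrix A = [[-1, 0], [9, 2]].
Characteristic polynomial det(A - λI) = λ^2 - λ - 2 = 0.
Eigenvalues λ = -1, 2.
For λ=-1: (A-λI) row 2 is [9, 3], so an eigenvector is (-1, 3).
For λ=2: (A-λI) row 1 is [-3, 0], so an eigenvector is (0, -1).
General solution: c_1e^(-t)(-1,3) + c_2e^(2t)(0,-1).

x(t) = -c_1e^(-t), z(t) = 3c_1e^(-t) - c_2e^(2t)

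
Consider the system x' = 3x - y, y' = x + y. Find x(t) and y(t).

Coefficient matrix A = [[3, -1], [1, 1]].
Characteristic polynomial det(A - λI) = λ^2 - 4λ + 4 = 0.
Single eigenvalue λ = 2 with algebraic multiplicity 2.
Eigenvector v = (-1,-1); generalized eigenvector w with (A-λI)w=v is (-3,-2).
General solution: e^(2t)[K_1·v + K_2·(t·v + w)].

x(t) = -K_1e^(2t) - K_2te^(2t) - 3K_2e^(2t), y(t) = -K_1e^(2t) - K_2te^(2t) - 2K_2e^(2t)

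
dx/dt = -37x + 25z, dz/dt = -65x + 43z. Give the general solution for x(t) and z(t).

x(t) = c_1e^(3t)sin(5t) - 2c_1e^(3t)cos(5t) - 2c_2e^(3t)sin(5t) - c_2e^(3t)cos(5t), z(t) = 2c_1e^(3t)sin(5t) - 3c_1e^(3t)cos(5t) - 3c_2e^(3t)sin(5t) - 2c_2e^(3t)cos(5t)

Coefficient matrix A = [[-37, 25], [-65, 43]].
Characteristic polynomial det(A - λI) = λ^2 - 6λ + 34 = 0.
Eigenvalues λ = 3 ± 5i (complex conjugate pair).
For λ=3+5i: an eigenvector is (-2,-3) - i(1,2) = (-2 - i, -3 - 2i).
A real fundamental pair from Re and Im of e^((3+5i)t)v: X_1 = e^(3t)(cos(5t)·(-2,-3) + sin(5t)·(1,2)), X_2 = e^(3t)(sin(5t)·(-2,-3) - cos(5t)·(1,2)).
General solution: c_1X_1 + c_2X_2.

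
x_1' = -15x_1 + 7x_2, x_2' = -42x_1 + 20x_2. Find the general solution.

x_1(t) = -C_1e^(6t) - C_2e^(-t), x_2(t) = -3C_1e^(6t) - 2C_2e^(-t)

Coefficient matrix A = [[-15, 7], [-42, 20]].
Characteristic polynomial det(A - λI) = λ^2 - 5λ - 6 = 0.
Eigenvalues λ = 6, -1.
For λ=6: (A-λI) row 1 is [-21, 7], so an eigenvector is (-1, -3).
For λ=-1: (A-λI) row 1 is [-14, 7], so an eigenvector is (-1, -2).
General solution: C_1e^(6t)(-1,-3) + C_2e^(-t)(-1,-2).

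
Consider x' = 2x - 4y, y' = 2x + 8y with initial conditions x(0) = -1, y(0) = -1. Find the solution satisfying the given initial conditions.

Coefficient matrix A = [[2, -4], [2, 8]].
Characteristic polynomial det(A - λI) = λ^2 - 10λ + 24 = 0.
Eigenvalues λ = 4, 6.
For λ=4: (A-λI) row 1 is [-2, -4], so an eigenvector is (2, -1).
For λ=6: (A-λI) row 1 is [-4, -4], so an eigenvector is (1, -1).
General solution: c_1e^(4t)(2,-1) + c_2e^(6t)(1,-1).
Applying x(0)=-1, y(0)=-1 gives c_1=-2, c_2=3.

x(t) = 3e^(6t) - 4e^(4t), y(t) = -3e^(6t) + 2e^(4t)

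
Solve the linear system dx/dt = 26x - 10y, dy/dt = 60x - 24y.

x(t) = C_1e^(-4t) - C_2e^(6t), y(t) = 3C_1e^(-4t) - 2C_2e^(6t)

Coefficient matrix A = [[26, -10], [60, -24]].
Characteristic polynomial det(A - λI) = λ^2 - 2λ - 24 = 0.
Eigenvalues λ = -4, 6.
For λ=-4: (A-λI) row 1 is [30, -10], so an eigenvector is (1, 3).
For λ=6: (A-λI) row 1 is [20, -10], so an eigenvector is (-1, -2).
General solution: C_1e^(-4t)(1,3) + C_2e^(6t)(-1,-2).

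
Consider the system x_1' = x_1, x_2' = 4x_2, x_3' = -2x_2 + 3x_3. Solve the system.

Coefficient matrix A = [[1, 0, 0], [0, 4, 0], [0, -2, 3]].
det(A - λI) = 0 gives eigenvalues λ = 1, 3, 4.
For λ=1: eigenvector (1,0,0).
For λ=3: eigenvector (0,0,1).
For λ=4: eigenvector (0,1,-2).
General solution: K_1e^(t)(1,0,0) + K_2e^(3t)(0,0,1) + K_3e^(4t)(0,1,-2).

x_1(t) = K_1e^(t), x_2(t) = K_3e^(4t), x_3(t) = K_2e^(3t) - 2K_3e^(4t)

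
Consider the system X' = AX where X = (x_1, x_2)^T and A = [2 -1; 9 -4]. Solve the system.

x_1(t) = -c_1e^(-t) - c_2te^(-t), x_2(t) = -3c_1e^(-t) - 3c_2te^(-t) + c_2e^(-t)

Coefficient matrix A = [[2, -1], [9, -4]].
Characteristic polynomial det(A - λI) = λ^2 + 2λ + 1 = 0.
Single eigenvalue λ = -1 with algebraic multiplicity 2.
Eigenvector v = (-1,-3); generalized eigenvector w with (A-λI)w=v is (0,1).
General solution: e^(-t)[c_1·v + c_2·(t·v + w)].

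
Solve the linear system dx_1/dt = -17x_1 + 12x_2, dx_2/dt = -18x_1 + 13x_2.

Coefficient matrix A = [[-17, 12], [-18, 13]].
Characteristic polynomial det(A - λI) = λ^2 + 4λ - 5 = 0.
Eigenvalues λ = -5, 1.
For λ=-5: (A-λI) row 1 is [-12, 12], so an eigenvector is (1, 1).
For λ=1: (A-λI) row 1 is [-18, 12], so an eigenvector is (2, 3).
General solution: C_1e^(-5t)(1,1) + C_2e^(t)(2,3).

x_1(t) = C_1e^(-5t) + 2C_2e^(t), x_2(t) = C_1e^(-5t) + 3C_2e^(t)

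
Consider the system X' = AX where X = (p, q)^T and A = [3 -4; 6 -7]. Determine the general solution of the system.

p(t) = -K_1e^(-t) - 2K_2e^(-3t), q(t) = -K_1e^(-t) - 3K_2e^(-3t)

Coefficient matrix A = [[3, -4], [6, -7]].
Characteristic polynomial det(A - λI) = λ^2 + 4λ + 3 = 0.
Eigenvalues λ = -1, -3.
For λ=-1: (A-λI) row 1 is [4, -4], so an eigenvector is (-1, -1).
For λ=-3: (A-λI) row 1 is [6, -4], so an eigenvector is (-2, -3).
General solution: K_1e^(-t)(-1,-1) + K_2e^(-3t)(-2,-3).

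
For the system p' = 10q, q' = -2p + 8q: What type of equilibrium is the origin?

unstable spiral

A = [[0,10],[-2,8]]; det(A-λI) = λ^2 - 8λ + 20.
λ = 4 ± 2i: positive real part.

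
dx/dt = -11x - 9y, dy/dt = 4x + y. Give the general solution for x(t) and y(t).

Coefficient matrix A = [[-11, -9], [4, 1]].
Characteristic polynomial det(A - λI) = λ^2 + 10λ + 25 = 0.
Single eigenvalue λ = -5 with algebraic multiplicity 2.
Eigenvector v = (-3,2); generalized eigenvector w with (A-λI)w=v is (-1,1).
General solution: e^(-5t)[c_1·v + c_2·(t·v + w)].

x(t) = -3c_1e^(-5t) - 3c_2te^(-5t) - c_2e^(-5t), y(t) = 2c_1e^(-5t) + 2c_2te^(-5t) + c_2e^(-5t)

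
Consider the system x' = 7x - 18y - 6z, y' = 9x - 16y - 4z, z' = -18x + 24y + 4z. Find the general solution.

x(t) = K_1e^(t) + 2K_3e^(-2t), y(t) = K_1e^(t) - K_2e^(-4t) + 3K_3e^(-2t), z(t) = -2K_1e^(t) + 3K_2e^(-4t) - 6K_3e^(-2t)

Coefficient matrix A = [[7, -18, -6], [9, -16, -4], [-18, 24, 4]].
det(A - λI) = 0 gives eigenvalues λ = 1, -4, -2.
For λ=1: eigenvector (1,1,-2).
For λ=-4: eigenvector (0,-1,3).
For λ=-2: eigenvector (2,3,-6).
General solution: K_1e^(t)(1,1,-2) + K_2e^(-4t)(0,-1,3) + K_3e^(-2t)(2,3,-6).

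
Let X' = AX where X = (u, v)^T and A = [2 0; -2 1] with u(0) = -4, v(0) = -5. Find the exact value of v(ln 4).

A = [[2,0],[-2,1]]; eigenvalues λ = 2, 1.
Eigenvectors: (1,-2) for λ=2, (0,1) for λ=1.
From the initial condition, c_1 = -4, c_2 = -13.
v(ln 4) = (-4)(4^2)(-2) + (-13)(4^1)(1) = 76.

76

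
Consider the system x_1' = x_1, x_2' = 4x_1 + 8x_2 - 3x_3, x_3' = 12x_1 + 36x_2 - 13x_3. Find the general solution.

Coefficient matrix A = [[1, 0, 0], [4, 8, -3], [12, 36, -13]].
det(A - λI) = 0 gives eigenvalues λ = -4, 1, -1.
For λ=-4: eigenvector (0,1,4).
For λ=1: eigenvector (1,2,6).
For λ=-1: eigenvector (0,-1,-3).
General solution: C_1e^(-4t)(0,1,4) + C_2e^(t)(1,2,6) + C_3e^(-t)(0,-1,-3).

x_1(t) = C_2e^(t), x_2(t) = C_1e^(-4t) + 2C_2e^(t) - C_3e^(-t), x_3(t) = 4C_1e^(-4t) + 6C_2e^(t) - 3C_3e^(-t)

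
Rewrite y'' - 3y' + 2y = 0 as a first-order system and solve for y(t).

y(t) = K_1e^(t) + K_2e^(2t)

Let x_1 = y, x_2 = y'. Then x_1' = x_2 and x_2' = -2x_1 + 3x_2.
A = [[0,1],[-2,3]]; det(A-λI) = λ^2 - 3λ + 2.
Eigenvalues λ = 1, 2 with eigenvectors (1,1), (1,2).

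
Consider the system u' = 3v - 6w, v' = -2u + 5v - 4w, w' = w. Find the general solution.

u(t) = 6C_1e^(t) + C_2e^(3t) + 3C_3e^(2t), v(t) = 4C_1e^(t) + C_2e^(3t) + 2C_3e^(2t), w(t) = C_1e^(t)

Coefficient matrix A = [[0, 3, -6], [-2, 5, -4], [0, 0, 1]].
det(A - λI) = 0 gives eigenvalues λ = 1, 3, 2.
For λ=1: eigenvector (6,4,1).
For λ=3: eigenvector (1,1,0).
For λ=2: eigenvector (3,2,0).
General solution: C_1e^(t)(6,4,1) + C_2e^(3t)(1,1,0) + C_3e^(2t)(3,2,0).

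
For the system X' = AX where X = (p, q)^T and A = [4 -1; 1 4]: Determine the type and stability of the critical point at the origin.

A = [[4,-1],[1,4]]; det(A-λI) = λ^2 - 8λ + 17.
λ = 4 ± i: positive real part.

unstable spiral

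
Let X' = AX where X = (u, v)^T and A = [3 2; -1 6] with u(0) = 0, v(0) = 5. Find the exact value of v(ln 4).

A = [[3,2],[-1,6]]; eigenvalues λ = 5, 4.
Eigenvectors: (1,1) for λ=5, (-2,-1) for λ=4.
From the initial condition, c_1 = 10, c_2 = 5.
v(ln 4) = (10)(4^5)(1) + (5)(4^4)(-1) = 8960.

8960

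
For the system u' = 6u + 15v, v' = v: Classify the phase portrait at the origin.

unstable node

A = [[6,15],[0,1]]; det(A-λI) = λ^2 - 7λ + 6.
λ = 1, 6: both positive.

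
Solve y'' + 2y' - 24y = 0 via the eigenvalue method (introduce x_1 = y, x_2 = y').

Let x_1 = y, x_2 = y'. Then x_1' = x_2 and x_2' = 24x_1 - 2x_2.
A = [[0,1],[24,-2]]; det(A-λI) = λ^2 + 2λ - 24.
Eigenvalues λ = -6, 4 with eigenvectors (1,-6), (1,4).

y(t) = K_1e^(-6t) + K_2e^(4t)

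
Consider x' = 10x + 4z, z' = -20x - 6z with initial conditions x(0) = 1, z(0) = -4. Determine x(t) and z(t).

x(t) = -2e^(2t)sin(4t) + e^(2t)cos(4t), z(t) = 3e^(2t)sin(4t) - 4e^(2t)cos(4t)

Coefficient matrix A = [[10, 4], [-20, -6]].
Characteristic polynomial det(A - λI) = λ^2 - 4λ + 20 = 0.
Eigenvalues λ = 2 ± 4i (complex conjugate pair).
For λ=2+4i: an eigenvector is (0,1) - i(1,-2) = (0 - i, 1 + 2i).
A real fundamental pair from Re and Im of e^((2+4i)t)v: X_1 = e^(2t)(cos(4t)·(0,1) + sin(4t)·(1,-2)), X_2 = e^(2t)(sin(4t)·(0,1) - cos(4t)·(1,-2)).
General solution: K_1X_1 + K_2X_2.
Applying x(0)=1, z(0)=-4 gives K_1=-2, K_2=-1.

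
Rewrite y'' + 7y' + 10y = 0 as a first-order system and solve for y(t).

y(t) = c_1e^(-5t) + c_2e^(-2t)

Let x_1 = y, x_2 = y'. Then x_1' = x_2 and x_2' = -10x_1 - 7x_2.
A = [[0,1],[-10,-7]]; det(A-λI) = λ^2 + 7λ + 10.
Eigenvalues λ = -5, -2 with eigenvectors (1,-5), (1,-2).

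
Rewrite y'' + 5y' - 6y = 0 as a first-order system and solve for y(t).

y(t) = C_1e^(-6t) + C_2e^(t)

Let x_1 = y, x_2 = y'. Then x_1' = x_2 and x_2' = 6x_1 - 5x_2.
A = [[0,1],[6,-5]]; det(A-λI) = λ^2 + 5λ - 6.
Eigenvalues λ = -6, 1 with eigenvectors (1,-6), (1,1).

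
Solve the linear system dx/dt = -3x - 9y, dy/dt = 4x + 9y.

Coefficient matrix A = [[-3, -9], [4, 9]].
Characteristic polynomial det(A - λI) = λ^2 - 6λ + 9 = 0.
Single eigenvalue λ = 3 with algebraic multiplicity 2.
Eigenvector v = (-3,2); generalized eigenvector w with (A-λI)w=v is (2,-1).
General solution: e^(3t)[K_1·v + K_2·(t·v + w)].

x(t) = -3K_1e^(3t) - 3K_2te^(3t) + 2K_2e^(3t), y(t) = 2K_1e^(3t) + 2K_2te^(3t) - K_2e^(3t)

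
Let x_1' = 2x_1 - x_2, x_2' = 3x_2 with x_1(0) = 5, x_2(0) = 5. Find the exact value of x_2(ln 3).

135

A = [[2,-1],[0,3]]; eigenvalues λ = 3, 2.
Eigenvectors: (-1,1) for λ=3, (-1,0) for λ=2.
From the initial condition, c_1 = 5, c_2 = -10.
x_2(ln 3) = (5)(3^3)(1) + (-10)(3^2)(0) = 135.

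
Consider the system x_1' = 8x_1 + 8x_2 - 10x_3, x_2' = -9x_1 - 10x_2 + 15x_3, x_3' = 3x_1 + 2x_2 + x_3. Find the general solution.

x_1(t) = -C_1e^(2t) + 2C_2e^(-4t) - 2C_3e^(t), x_2(t) = 2C_1e^(2t) - 3C_2e^(-4t) + 3C_3e^(t), x_3(t) = C_1e^(2t) + C_3e^(t)

Coefficient matrix A = [[8, 8, -10], [-9, -10, 15], [3, 2, 1]].
det(A - λI) = 0 gives eigenvalues λ = 2, -4, 1.
For λ=2: eigenvector (-1,2,1).
For λ=-4: eigenvector (2,-3,0).
For λ=1: eigenvector (-2,3,1).
General solution: C_1e^(2t)(-1,2,1) + C_2e^(-4t)(2,-3,0) + C_3e^(t)(-2,3,1).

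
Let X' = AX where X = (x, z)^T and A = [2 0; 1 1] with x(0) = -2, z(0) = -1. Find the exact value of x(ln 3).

A = [[2,0],[1,1]]; eigenvalues λ = 1, 2.
Eigenvectors: (0,1) for λ=1, (-1,-1) for λ=2.
From the initial condition, c_1 = 1, c_2 = 2.
x(ln 3) = (1)(3^1)(0) + (2)(3^2)(-1) = -18.

-18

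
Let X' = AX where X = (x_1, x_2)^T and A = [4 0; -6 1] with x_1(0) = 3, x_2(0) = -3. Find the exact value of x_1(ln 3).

243

A = [[4,0],[-6,1]]; eigenvalues λ = 1, 4.
Eigenvectors: (0,1) for λ=1, (-1,2) for λ=4.
From the initial condition, c_1 = 3, c_2 = -3.
x_1(ln 3) = (3)(3^1)(0) + (-3)(3^4)(-1) = 243.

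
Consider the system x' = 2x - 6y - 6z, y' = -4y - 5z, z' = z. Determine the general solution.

Coefficient matrix A = [[2, -6, -6], [0, -4, -5], [0, 0, 1]].
det(A - λI) = 0 gives eigenvalues λ = 2, -4, 1.
For λ=2: eigenvector (1,0,0).
For λ=-4: eigenvector (1,1,0).
For λ=1: eigenvector (0,-1,1).
General solution: C_1e^(2t)(1,0,0) + C_2e^(-4t)(1,1,0) + C_3e^(t)(0,-1,1).

x(t) = C_1e^(2t) + C_2e^(-4t), y(t) = C_2e^(-4t) - C_3e^(t), z(t) = C_3e^(t)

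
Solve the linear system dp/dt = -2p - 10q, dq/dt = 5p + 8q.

Coefficient matrix A = [[-2, -10], [5, 8]].
Characteristic polynomial det(A - λI) = λ^2 - 6λ + 34 = 0.
Eigenvalues λ = 3 ± 5i (complex conjugate pair).
For λ=3+5i: an eigenvector is (1,0) - i(-1,1) = (1 + i, 0 - i).
A real fundamental pair from Re and Im of e^((3+5i)t)v: X_1 = e^(3t)(cos(5t)·(1,0) + sin(5t)·(-1,1)), X_2 = e^(3t)(sin(5t)·(1,0) - cos(5t)·(-1,1)).
General solution: C_1X_1 + C_2X_2.

p(t) = -C_1e^(3t)sin(5t) + C_1e^(3t)cos(5t) + C_2e^(3t)sin(5t) + C_2e^(3t)cos(5t), q(t) = C_1e^(3t)sin(5t) - C_2e^(3t)cos(5t)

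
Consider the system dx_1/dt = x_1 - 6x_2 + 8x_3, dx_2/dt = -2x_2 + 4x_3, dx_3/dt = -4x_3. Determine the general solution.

x_1(t) = K_1e^(t) - 4K_2e^(-4t) + 2K_3e^(-2t), x_2(t) = -2K_2e^(-4t) + K_3e^(-2t), x_3(t) = K_2e^(-4t)

Coefficient matrix A = [[1, -6, 8], [0, -2, 4], [0, 0, -4]].
det(A - λI) = 0 gives eigenvalues λ = 1, -4, -2.
For λ=1: eigenvector (1,0,0).
For λ=-4: eigenvector (-4,-2,1).
For λ=-2: eigenvector (2,1,0).
General solution: K_1e^(t)(1,0,0) + K_2e^(-4t)(-4,-2,1) + K_3e^(-2t)(2,1,0).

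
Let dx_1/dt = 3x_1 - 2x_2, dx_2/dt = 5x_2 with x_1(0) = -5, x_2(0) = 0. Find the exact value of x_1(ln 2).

-40

A = [[3,-2],[0,5]]; eigenvalues λ = 5, 3.
Eigenvectors: (-1,1) for λ=5, (1,0) for λ=3.
From the initial condition, c_1 = 0, c_2 = -5.
x_1(ln 2) = (0)(2^5)(-1) + (-5)(2^3)(1) = -40.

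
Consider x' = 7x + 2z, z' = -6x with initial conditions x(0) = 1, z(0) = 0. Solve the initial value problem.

x(t) = 4e^(4t) - 3e^(3t), z(t) = -6e^(4t) + 6e^(3t)

Coefficient matrix A = [[7, 2], [-6, 0]].
Characteristic polynomial det(A - λI) = λ^2 - 7λ + 12 = 0.
Eigenvalues λ = 3, 4.
For λ=3: (A-λI) row 1 is [4, 2], so an eigenvector is (1, -2).
For λ=4: (A-λI) row 1 is [3, 2], so an eigenvector is (-2, 3).
General solution: C_1e^(3t)(1,-2) + C_2e^(4t)(-2,3).
Applying x(0)=1, z(0)=0 gives C_1=-3, C_2=-2.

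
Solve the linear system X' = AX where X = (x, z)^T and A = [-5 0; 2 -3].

Coefficient matrix A = [[-5, 0], [2, -3]].
Characteristic polynomial det(A - λI) = λ^2 + 8λ + 15 = 0.
Eigenvalues λ = -5, -3.
For λ=-5: (A-λI) row 2 is [2, 2], so an eigenvector is (-1, 1).
For λ=-3: (A-λI) row 1 is [-2, 0], so an eigenvector is (0, 1).
General solution: C_1e^(-5t)(-1,1) + C_2e^(-3t)(0,1).

x(t) = -C_1e^(-5t), z(t) = C_1e^(-5t) + C_2e^(-3t)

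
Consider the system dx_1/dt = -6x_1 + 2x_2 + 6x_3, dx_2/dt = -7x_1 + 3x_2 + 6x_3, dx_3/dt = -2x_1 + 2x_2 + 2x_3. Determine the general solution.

x_1(t) = K_1e^(2t) + 2K_2e^(t) - K_3e^(-4t), x_2(t) = K_1e^(2t) + K_2e^(t) - K_3e^(-4t), x_3(t) = K_1e^(2t) + 2K_2e^(t)

Coefficient matrix A = [[-6, 2, 6], [-7, 3, 6], [-2, 2, 2]].
det(A - λI) = 0 gives eigenvalues λ = 2, 1, -4.
For λ=2: eigenvector (1,1,1).
For λ=1: eigenvector (2,1,2).
For λ=-4: eigenvector (-1,-1,0).
General solution: K_1e^(2t)(1,1,1) + K_2e^(t)(2,1,2) + K_3e^(-4t)(-1,-1,0).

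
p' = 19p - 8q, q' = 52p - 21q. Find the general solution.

p(t) = c_1e^(-t)sin(4t) - c_1e^(-t)cos(4t) - c_2e^(-t)sin(4t) - c_2e^(-t)cos(4t), q(t) = 2c_1e^(-t)sin(4t) - 3c_1e^(-t)cos(4t) - 3c_2e^(-t)sin(4t) - 2c_2e^(-t)cos(4t)

Coefficient matrix A = [[19, -8], [52, -21]].
Characteristic polynomial det(A - λI) = λ^2 + 2λ + 17 = 0.
Eigenvalues λ = -1 ± 4i (complex conjugate pair).
For λ=-1+4i: an eigenvector is (-1,-3) - i(1,2) = (-1 - i, -3 - 2i).
A real fundamental pair from Re and Im of e^((-1+4i)t)v: X_1 = e^(-t)(cos(4t)·(-1,-3) + sin(4t)·(1,2)), X_2 = e^(-t)(sin(4t)·(-1,-3) - cos(4t)·(1,2)).
General solution: c_1X_1 + c_2X_2.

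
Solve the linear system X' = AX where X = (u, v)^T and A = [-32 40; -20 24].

u(t) = C_1e^(-4t)sin(4t) - 3C_1e^(-4t)cos(4t) - 3C_2e^(-4t)sin(4t) - C_2e^(-4t)cos(4t), v(t) = C_1e^(-4t)sin(4t) - 2C_1e^(-4t)cos(4t) - 2C_2e^(-4t)sin(4t) - C_2e^(-4t)cos(4t)

Coefficient matrix A = [[-32, 40], [-20, 24]].
Characteristic polynomial det(A - λI) = λ^2 + 8λ + 32 = 0.
Eigenvalues λ = -4 ± 4i (complex conjugate pair).
For λ=-4+4i: an eigenvector is (-3,-2) - i(1,1) = (-3 - i, -2 - i).
A real fundamental pair from Re and Im of e^((-4+4i)t)v: X_1 = e^(-4t)(cos(4t)·(-3,-2) + sin(4t)·(1,1)), X_2 = e^(-4t)(sin(4t)·(-3,-2) - cos(4t)·(1,1)).
General solution: C_1X_1 + C_2X_2.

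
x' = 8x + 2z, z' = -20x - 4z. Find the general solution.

Coefficient matrix A = [[8, 2], [-20, -4]].
Characteristic polynomial det(A - λI) = λ^2 - 4λ + 8 = 0.
Eigenvalues λ = 2 ± 2i (complex conjugate pair).
For λ=2+2i: an eigenvector is (-1,3) - i(0,1) = (-1, 3 - i).
A real fundamental pair from Re and Im of e^((2+2i)t)v: X_1 = e^(2t)(cos(2t)·(-1,3) + sin(2t)·(0,1)), X_2 = e^(2t)(sin(2t)·(-1,3) - cos(2t)·(0,1)).
General solution: K_1X_1 + K_2X_2.

x(t) = -K_1e^(2t)cos(2t) - K_2e^(2t)sin(2t), z(t) = K_1e^(2t)sin(2t) + 3K_1e^(2t)cos(2t) + 3K_2e^(2t)sin(2t) - K_2e^(2t)cos(2t)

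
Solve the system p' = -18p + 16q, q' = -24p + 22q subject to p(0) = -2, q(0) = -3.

p(t) = -2e^(6t), q(t) = -3e^(6t)

Coefficient matrix A = [[-18, 16], [-24, 22]].
Characteristic polynomial det(A - λI) = λ^2 - 4λ - 12 = 0.
Eigenvalues λ = -2, 6.
For λ=-2: (A-λI) row 1 is [-16, 16], so an eigenvector is (-1, -1).
For λ=6: (A-λI) row 1 is [-24, 16], so an eigenvector is (2, 3).
General solution: C_1e^(-2t)(-1,-1) + C_2e^(6t)(2,3).
Applying p(0)=-2, q(0)=-3 gives C_1=0, C_2=-1.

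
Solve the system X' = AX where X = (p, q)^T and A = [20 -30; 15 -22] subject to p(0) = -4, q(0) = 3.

p(t) = -58e^(-t)sin(3t) - 4e^(-t)cos(3t), q(t) = -41e^(-t)sin(3t) + 3e^(-t)cos(3t)

Coefficient matrix A = [[20, -30], [15, -22]].
Characteristic polynomial det(A - λI) = λ^2 + 2λ + 10 = 0.
Eigenvalues λ = -1 ± 3i (complex conjugate pair).
For λ=-1+3i: an eigenvector is (3,2) - i(1,1) = (3 - i, 2 - i).
A real fundamental pair from Re and Im of e^((-1+3i)t)v: X_1 = e^(-t)(cos(3t)·(3,2) + sin(3t)·(1,1)), X_2 = e^(-t)(sin(3t)·(3,2) - cos(3t)·(1,1)).
General solution: c_1X_1 + c_2X_2.
Applying p(0)=-4, q(0)=3 gives c_1=-7, c_2=-17.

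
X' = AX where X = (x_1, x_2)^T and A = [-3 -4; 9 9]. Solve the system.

Coefficient matrix A = [[-3, -4], [9, 9]].
Characteristic polynomial det(A - λI) = λ^2 - 6λ + 9 = 0.
Single eigenvalue λ = 3 with algebraic multiplicity 2.
Eigenvector v = (2,-3); generalized eigenvector w with (A-λI)w=v is (-1,1).
General solution: e^(3t)[K_1·v + K_2·(t·v + w)].

x_1(t) = 2K_1e^(3t) + 2K_2te^(3t) - K_2e^(3t), x_2(t) = -3K_1e^(3t) - 3K_2te^(3t) + K_2e^(3t)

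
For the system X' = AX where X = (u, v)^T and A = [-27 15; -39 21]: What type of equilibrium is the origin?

stable spiral

A = [[-27,15],[-39,21]]; det(A-λI) = λ^2 + 6λ + 18.
λ = -3 ± 3i: negative real part.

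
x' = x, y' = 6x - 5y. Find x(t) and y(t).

x(t) = K_2e^(t), y(t) = -K_1e^(-5t) + K_2e^(t)

Coefficient matrix A = [[1, 0], [6, -5]].
Characteristic polynomial det(A - λI) = λ^2 + 4λ - 5 = 0.
Eigenvalues λ = -5, 1.
For λ=-5: (A-λI) row 1 is [6, 0], so an eigenvector is (0, -1).
For λ=1: (A-λI) row 2 is [6, -6], so an eigenvector is (1, 1).
General solution: K_1e^(-5t)(0,-1) + K_2e^(t)(1,1).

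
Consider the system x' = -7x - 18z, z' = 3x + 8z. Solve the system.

Coefficient matrix A = [[-7, -18], [3, 8]].
Characteristic polynomial det(A - λI) = λ^2 - λ - 2 = 0.
Eigenvalues λ = -1, 2.
For λ=-1: (A-λI) row 1 is [-6, -18], so an eigenvector is (-3, 1).
For λ=2: (A-λI) row 1 is [-9, -18], so an eigenvector is (2, -1).
General solution: c_1e^(-t)(-3,1) + c_2e^(2t)(2,-1).

x(t) = -3c_1e^(-t) + 2c_2e^(2t), z(t) = c_1e^(-t) - c_2e^(2t)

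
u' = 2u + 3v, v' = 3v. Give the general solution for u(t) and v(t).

u(t) = -C_1e^(2t) + 3C_2e^(3t), v(t) = C_2e^(3t)

Coefficient matrix A = [[2, 3], [0, 3]].
Characteristic polynomial det(A - λI) = λ^2 - 5λ + 6 = 0.
Eigenvalues λ = 2, 3.
For λ=2: (A-λI) row 1 is [0, 3], so an eigenvector is (-1, 0).
For λ=3: (A-λI) row 1 is [-1, 3], so an eigenvector is (3, 1).
General solution: C_1e^(2t)(-1,0) + C_2e^(3t)(3,1).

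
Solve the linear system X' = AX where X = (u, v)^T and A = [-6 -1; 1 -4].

Coefficient matrix A = [[-6, -1], [1, -4]].
Characteristic polynomial det(A - λI) = λ^2 + 10λ + 25 = 0.
Single eigenvalue λ = -5 with algebraic multiplicity 2.
Eigenvector v = (-1,1); generalized eigenvector w with (A-λI)w=v is (1,0).
General solution: e^(-5t)[C_1·v + C_2·(t·v + w)].

u(t) = -C_1e^(-5t) - C_2te^(-5t) + C_2e^(-5t), v(t) = C_1e^(-5t) + C_2te^(-5t)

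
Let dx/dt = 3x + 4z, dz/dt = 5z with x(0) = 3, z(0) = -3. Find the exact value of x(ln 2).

-120

A = [[3,4],[0,5]]; eigenvalues λ = 5, 3.
Eigenvectors: (2,1) for λ=5, (1,0) for λ=3.
From the initial condition, c_1 = -3, c_2 = 9.
x(ln 2) = (-3)(2^5)(2) + (9)(2^3)(1) = -120.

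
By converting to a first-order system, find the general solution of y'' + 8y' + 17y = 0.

Let x_1 = y, x_2 = y'. Then x_1' = x_2 and x_2' = -17x_1 - 8x_2.
A = [[0,1],[-17,-8]]; det(A-λI) = λ^2 + 8λ + 17.
Eigenvalues λ = -4 ± i.

y(t) = K_1e^(-4t)cos(t) + K_2e^(-4t)sin(t)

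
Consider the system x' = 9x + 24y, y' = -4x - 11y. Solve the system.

Coefficient matrix A = [[9, 24], [-4, -11]].
Characteristic polynomial det(A - λI) = λ^2 + 2λ - 3 = 0.
Eigenvalues λ = 1, -3.
For λ=1: (A-λI) row 1 is [8, 24], so an eigenvector is (3, -1).
For λ=-3: (A-λI) row 1 is [12, 24], so an eigenvector is (2, -1).
General solution: C_1e^(t)(3,-1) + C_2e^(-3t)(2,-1).

x(t) = 3C_1e^(t) + 2C_2e^(-3t), y(t) = -C_1e^(t) - C_2e^(-3t)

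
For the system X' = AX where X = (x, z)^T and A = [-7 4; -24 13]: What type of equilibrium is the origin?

A = [[-7,4],[-24,13]]; det(A-λI) = λ^2 - 6λ + 5.
λ = 5, 1: both positive.

unstable node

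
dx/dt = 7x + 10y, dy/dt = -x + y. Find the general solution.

x(t) = C_1e^(4t)sin(t) - 3C_1e^(4t)cos(t) - 3C_2e^(4t)sin(t) - C_2e^(4t)cos(t), y(t) = C_1e^(4t)cos(t) + C_2e^(4t)sin(t)

Coefficient matrix A = [[7, 10], [-1, 1]].
Characteristic polynomial det(A - λI) = λ^2 - 8λ + 17 = 0.
Eigenvalues λ = 4 ± i (complex conjugate pair).
For λ=4+i: an eigenvector is (-3,1) - i(1,0) = (-3 - i, 1).
A real fundamental pair from Re and Im of e^((4+i)t)v: X_1 = e^(4t)(cos(t)·(-3,1) + sin(t)·(1,0)), X_2 = e^(4t)(sin(t)·(-3,1) - cos(t)·(1,0)).
General solution: C_1X_1 + C_2X_2.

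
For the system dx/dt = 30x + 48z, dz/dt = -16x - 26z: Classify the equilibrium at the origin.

saddle

A = [[30,48],[-16,-26]]; det(A-λI) = λ^2 - 4λ - 12.
λ = 6, -2: opposite signs.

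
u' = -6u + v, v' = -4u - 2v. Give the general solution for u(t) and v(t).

u(t) = -C_1e^(-4t) - C_2te^(-4t) - C_2e^(-4t), v(t) = -2C_1e^(-4t) - 2C_2te^(-4t) - 3C_2e^(-4t)

Coefficient matrix A = [[-6, 1], [-4, -2]].
Characteristic polynomial det(A - λI) = λ^2 + 8λ + 16 = 0.
Single eigenvalue λ = -4 with algebraic multiplicity 2.
Eigenvector v = (-1,-2); generalized eigenvector w with (A-λI)w=v is (-1,-3).
General solution: e^(-4t)[C_1·v + C_2·(t·v + w)].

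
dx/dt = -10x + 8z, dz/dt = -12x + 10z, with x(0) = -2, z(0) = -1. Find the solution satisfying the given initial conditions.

Coefficient matrix A = [[-10, 8], [-12, 10]].
Characteristic polynomial det(A - λI) = λ^2 - 4 = 0.
Eigenvalues λ = -2, 2.
For λ=-2: (A-λI) row 1 is [-8, 8], so an eigenvector is (1, 1).
For λ=2: (A-λI) row 1 is [-12, 8], so an eigenvector is (-2, -3).
General solution: C_1e^(-2t)(1,1) + C_2e^(2t)(-2,-3).
Applying x(0)=-2, z(0)=-1 gives C_1=-4, C_2=-1.

x(t) = 2e^(2t) - 4e^(-2t), z(t) = 3e^(2t) - 4e^(-2t)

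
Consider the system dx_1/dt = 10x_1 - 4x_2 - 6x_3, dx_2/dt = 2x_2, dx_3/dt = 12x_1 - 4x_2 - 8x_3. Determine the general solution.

Coefficient matrix A = [[10, -4, -6], [0, 2, 0], [12, -4, -8]].
det(A - λI) = 0 gives eigenvalues λ = 4, 2, -2.
For λ=4: eigenvector (1,0,1).
For λ=2: eigenvector (2,1,2).
For λ=-2: eigenvector (1,0,2).
General solution: C_1e^(4t)(1,0,1) + C_2e^(2t)(2,1,2) + C_3e^(-2t)(1,0,2).

x_1(t) = C_1e^(4t) + 2C_2e^(2t) + C_3e^(-2t), x_2(t) = C_2e^(2t), x_3(t) = C_1e^(4t) + 2C_2e^(2t) + 2C_3e^(-2t)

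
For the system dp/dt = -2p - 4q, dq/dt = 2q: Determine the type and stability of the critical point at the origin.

saddle

A = [[-2,-4],[0,2]]; det(A-λI) = λ^2 - 4.
λ = 2, -2: opposite signs.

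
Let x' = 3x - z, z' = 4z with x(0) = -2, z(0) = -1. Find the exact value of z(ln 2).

-16

A = [[3,-1],[0,4]]; eigenvalues λ = 3, 4.
Eigenvectors: (-1,0) for λ=3, (1,-1) for λ=4.
From the initial condition, c_1 = 3, c_2 = 1.
z(ln 2) = (3)(2^3)(0) + (1)(2^4)(-1) = -16.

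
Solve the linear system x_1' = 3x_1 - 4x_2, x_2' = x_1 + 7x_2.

x_1(t) = 2K_1e^(5t) + 2K_2te^(5t) - K_2e^(5t), x_2(t) = -K_1e^(5t) - K_2te^(5t)

Coefficient matrix A = [[3, -4], [1, 7]].
Characteristic polynomial det(A - λI) = λ^2 - 10λ + 25 = 0.
Single eigenvalue λ = 5 with algebraic multiplicity 2.
Eigenvector v = (2,-1); generalized eigenvector w with (A-λI)w=v is (-1,0).
General solution: e^(5t)[K_1·v + K_2·(t·v + w)].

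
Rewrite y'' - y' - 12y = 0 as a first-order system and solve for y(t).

Let x_1 = y, x_2 = y'. Then x_1' = x_2 and x_2' = 12x_1 + x_2.
A = [[0,1],[12,1]]; det(A-λI) = λ^2 - λ - 12.
Eigenvalues λ = 4, -3 with eigenvectors (1,4), (1,-3).

y(t) = C_1e^(4t) + C_2e^(-3t)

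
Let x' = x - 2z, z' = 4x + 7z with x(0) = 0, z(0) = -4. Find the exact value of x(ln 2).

A = [[1,-2],[4,7]]; eigenvalues λ = 5, 3.
Eigenvectors: (1,-2) for λ=5, (1,-1) for λ=3.
From the initial condition, c_1 = 4, c_2 = -4.
x(ln 2) = (4)(2^5)(1) + (-4)(2^3)(1) = 96.

96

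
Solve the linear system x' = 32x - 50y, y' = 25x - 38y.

Coefficient matrix A = [[32, -50], [25, -38]].
Characteristic polynomial det(A - λI) = λ^2 + 6λ + 34 = 0.
Eigenvalues λ = -3 ± 5i (complex conjugate pair).
For λ=-3+5i: an eigenvector is (-3,-2) - i(-1,-1) = (-3 + i, -2 + i).
A real fundamental pair from Re and Im of e^((-3+5i)t)v: X_1 = e^(-3t)(cos(5t)·(-3,-2) + sin(5t)·(-1,-1)), X_2 = e^(-3t)(sin(5t)·(-3,-2) - cos(5t)·(-1,-1)).
General solution: c_1X_1 + c_2X_2.

x(t) = -c_1e^(-3t)sin(5t) - 3c_1e^(-3t)cos(5t) - 3c_2e^(-3t)sin(5t) + c_2e^(-3t)cos(5t), y(t) = -c_1e^(-3t)sin(5t) - 2c_1e^(-3t)cos(5t) - 2c_2e^(-3t)sin(5t) + c_2e^(-3t)cos(5t)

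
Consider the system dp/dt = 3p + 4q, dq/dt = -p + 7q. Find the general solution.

p(t) = 2C_1e^(5t) + 2C_2te^(5t) + 3C_2e^(5t), q(t) = C_1e^(5t) + C_2te^(5t) + 2C_2e^(5t)

Coefficient matrix A = [[3, 4], [-1, 7]].
Characteristic polynomial det(A - λI) = λ^2 - 10λ + 25 = 0.
Single eigenvalue λ = 5 with algebraic multiplicity 2.
Eigenvector v = (2,1); generalized eigenvector w with (A-λI)w=v is (3,2).
General solution: e^(5t)[C_1·v + C_2·(t·v + w)].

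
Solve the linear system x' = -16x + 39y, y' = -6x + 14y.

x(t) = 2K_1e^(-t)sin(3t) - 3K_1e^(-t)cos(3t) - 3K_2e^(-t)sin(3t) - 2K_2e^(-t)cos(3t), y(t) = K_1e^(-t)sin(3t) - K_1e^(-t)cos(3t) - K_2e^(-t)sin(3t) - K_2e^(-t)cos(3t)

Coefficient matrix A = [[-16, 39], [-6, 14]].
Characteristic polynomial det(A - λI) = λ^2 + 2λ + 10 = 0.
Eigenvalues λ = -1 ± 3i (complex conjugate pair).
For λ=-1+3i: an eigenvector is (-3,-1) - i(2,1) = (-3 - 2i, -1 - i).
A real fundamental pair from Re and Im of e^((-1+3i)t)v: X_1 = e^(-t)(cos(3t)·(-3,-1) + sin(3t)·(2,1)), X_2 = e^(-t)(sin(3t)·(-3,-1) - cos(3t)·(2,1)).
General solution: K_1X_1 + K_2X_2.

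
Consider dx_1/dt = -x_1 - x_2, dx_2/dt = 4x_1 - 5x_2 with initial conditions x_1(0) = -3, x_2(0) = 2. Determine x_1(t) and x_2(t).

Coefficient matrix A = [[-1, -1], [4, -5]].
Characteristic polynomial det(A - λI) = λ^2 + 6λ + 9 = 0.
Single eigenvalue λ = -3 with algebraic multiplicity 2.
Eigenvector v = (-1,-2); generalized eigenvector w with (A-λI)w=v is (-1,-1).
General solution: e^(-3t)[c_1·v + c_2·(t·v + w)].
Applying x_1(0)=-3, x_2(0)=2 gives c_1=-5, c_2=8.

x_1(t) = -8te^(-3t) - 3e^(-3t), x_2(t) = -16te^(-3t) + 2e^(-3t)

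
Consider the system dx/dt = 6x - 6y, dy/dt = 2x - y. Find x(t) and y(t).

x(t) = 2K_1e^(3t) + 3K_2e^(2t), y(t) = K_1e^(3t) + 2K_2e^(2t)

Coefficient matrix A = [[6, -6], [2, -1]].
Characteristic polynomial det(A - λI) = λ^2 - 5λ + 6 = 0.
Eigenvalues λ = 3, 2.
For λ=3: (A-λI) row 1 is [3, -6], so an eigenvector is (2, 1).
For λ=2: (A-λI) row 1 is [4, -6], so an eigenvector is (3, 2).
General solution: K_1e^(3t)(2,1) + K_2e^(2t)(3,2).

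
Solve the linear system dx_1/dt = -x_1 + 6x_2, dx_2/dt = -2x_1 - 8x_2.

x_1(t) = -2C_1e^(-4t) - 3C_2e^(-5t), x_2(t) = C_1e^(-4t) + 2C_2e^(-5t)

Coefficient matrix A = [[-1, 6], [-2, -8]].
Characteristic polynomial det(A - λI) = λ^2 + 9λ + 20 = 0.
Eigenvalues λ = -4, -5.
For λ=-4: (A-λI) row 1 is [3, 6], so an eigenvector is (-2, 1).
For λ=-5: (A-λI) row 1 is [4, 6], so an eigenvector is (-3, 2).
General solution: C_1e^(-4t)(-2,1) + C_2e^(-5t)(-3,2).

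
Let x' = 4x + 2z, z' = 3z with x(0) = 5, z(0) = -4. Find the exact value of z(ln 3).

-108

A = [[4,2],[0,3]]; eigenvalues λ = 3, 4.
Eigenvectors: (2,-1) for λ=3, (-1,0) for λ=4.
From the initial condition, c_1 = 4, c_2 = 3.
z(ln 3) = (4)(3^3)(-1) + (3)(3^4)(0) = -108.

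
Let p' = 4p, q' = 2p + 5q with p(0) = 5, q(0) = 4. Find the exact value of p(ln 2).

80

A = [[4,0],[2,5]]; eigenvalues λ = 5, 4.
Eigenvectors: (0,-1) for λ=5, (1,-2) for λ=4.
From the initial condition, c_1 = -14, c_2 = 5.
p(ln 2) = (-14)(2^5)(0) + (5)(2^4)(1) = 80.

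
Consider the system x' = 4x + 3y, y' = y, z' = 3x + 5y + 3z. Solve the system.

x(t) = -C_2e^(t) + C_3e^(4t), y(t) = C_2e^(t), z(t) = -C_1e^(3t) - C_2e^(t) + 3C_3e^(4t)

Coefficient matrix A = [[4, 3, 0], [0, 1, 0], [3, 5, 3]].
det(A - λI) = 0 gives eigenvalues λ = 3, 1, 4.
For λ=3: eigenvector (0,0,-1).
For λ=1: eigenvector (-1,1,-1).
For λ=4: eigenvector (1,0,3).
General solution: C_1e^(3t)(0,0,-1) + C_2e^(t)(-1,1,-1) + C_3e^(4t)(1,0,3).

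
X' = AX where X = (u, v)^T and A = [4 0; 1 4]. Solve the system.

Coefficient matrix A = [[4, 0], [1, 4]].
Characteristic polynomial det(A - λI) = λ^2 - 8λ + 16 = 0.
Single eigenvalue λ = 4 with algebraic multiplicity 2.
Eigenvector v = (0,-1); generalized eigenvector w with (A-λI)w=v is (-1,1).
General solution: e^(4t)[C_1·v + C_2·(t·v + w)].

u(t) = -C_2e^(4t), v(t) = -C_1e^(4t) - C_2te^(4t) + C_2e^(4t)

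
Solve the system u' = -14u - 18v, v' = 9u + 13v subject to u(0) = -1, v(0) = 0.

u(t) = e^(4t) - 2e^(-5t), v(t) = -e^(4t) + e^(-5t)

Coefficient matrix A = [[-14, -18], [9, 13]].
Characteristic polynomial det(A - λI) = λ^2 + λ - 20 = 0.
Eigenvalues λ = 4, -5.
For λ=4: (A-λI) row 1 is [-18, -18], so an eigenvector is (1, -1).
For λ=-5: (A-λI) row 1 is [-9, -18], so an eigenvector is (2, -1).
General solution: K_1e^(4t)(1,-1) + K_2e^(-5t)(2,-1).
Applying u(0)=-1, v(0)=0 gives K_1=1, K_2=-1.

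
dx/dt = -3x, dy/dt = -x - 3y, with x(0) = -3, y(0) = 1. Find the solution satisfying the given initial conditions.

x(t) = -3e^(-3t), y(t) = 3te^(-3t) + e^(-3t)

Coefficient matrix A = [[-3, 0], [-1, -3]].
Characteristic polynomial det(A - λI) = λ^2 + 6λ + 9 = 0.
Single eigenvalue λ = -3 with algebraic multiplicity 2.
Eigenvector v = (0,-1); generalized eigenvector w with (A-λI)w=v is (1,-2).
General solution: e^(-3t)[c_1·v + c_2·(t·v + w)].
Applying x(0)=-3, y(0)=1 gives c_1=5, c_2=-3.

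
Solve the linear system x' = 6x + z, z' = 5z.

x(t) = -K_1e^(6t) - K_2e^(5t), z(t) = K_2e^(5t)

Coefficient matrix A = [[6, 1], [0, 5]].
Characteristic polynomial det(A - λI) = λ^2 - 11λ + 30 = 0.
Eigenvalues λ = 6, 5.
For λ=6: (A-λI) row 1 is [0, 1], so an eigenvector is (-1, 0).
For λ=5: (A-λI) row 1 is [1, 1], so an eigenvector is (-1, 1).
General solution: K_1e^(6t)(-1,0) + K_2e^(5t)(-1,1).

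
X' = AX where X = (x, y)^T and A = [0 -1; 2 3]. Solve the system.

Coefficient matrix A = [[0, -1], [2, 3]].
Characteristic polynomial det(A - λI) = λ^2 - 3λ + 2 = 0.
Eigenvalues λ = 2, 1.
For λ=2: (A-λI) row 1 is [-2, -1], so an eigenvector is (1, -2).
For λ=1: (A-λI) row 1 is [-1, -1], so an eigenvector is (1, -1).
General solution: K_1e^(2t)(1,-2) + K_2e^(t)(1,-1).

x(t) = K_1e^(2t) + K_2e^(t), y(t) = -2K_1e^(2t) - K_2e^(t)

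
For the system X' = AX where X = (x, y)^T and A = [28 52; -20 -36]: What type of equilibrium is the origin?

stable spiral

A = [[28,52],[-20,-36]]; det(A-λI) = λ^2 + 8λ + 32.
λ = -4 ± 4i: negative real part.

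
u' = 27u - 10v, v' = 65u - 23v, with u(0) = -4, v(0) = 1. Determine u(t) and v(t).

Coefficient matrix A = [[27, -10], [65, -23]].
Characteristic polynomial det(A - λI) = λ^2 - 4λ + 29 = 0.
Eigenvalues λ = 2 ± 5i (complex conjugate pair).
For λ=2+5i: an eigenvector is (1,2) - i(1,3) = (1 - i, 2 - 3i).
A real fundamental pair from Re and Im of e^((2+5i)t)v: X_1 = e^(2t)(cos(5t)·(1,2) + sin(5t)·(1,3)), X_2 = e^(2t)(sin(5t)·(1,2) - cos(5t)·(1,3)).
General solution: K_1X_1 + K_2X_2.
Applying u(0)=-4, v(0)=1 gives K_1=-13, K_2=-9.

u(t) = -22e^(2t)sin(5t) - 4e^(2t)cos(5t), v(t) = -57e^(2t)sin(5t) + e^(2t)cos(5t)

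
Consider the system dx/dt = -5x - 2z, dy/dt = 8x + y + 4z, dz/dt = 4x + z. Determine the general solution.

x(t) = c_1e^(-t) + c_3e^(-3t), y(t) = c_2e^(t) - c_3e^(-3t), z(t) = -2c_1e^(-t) - c_3e^(-3t)

Coefficient matrix A = [[-5, 0, -2], [8, 1, 4], [4, 0, 1]].
det(A - λI) = 0 gives eigenvalues λ = -1, 1, -3.
For λ=-1: eigenvector (1,0,-2).
For λ=1: eigenvector (0,1,0).
For λ=-3: eigenvector (1,-1,-1).
General solution: c_1e^(-t)(1,0,-2) + c_2e^(t)(0,1,0) + c_3e^(-3t)(1,-1,-1).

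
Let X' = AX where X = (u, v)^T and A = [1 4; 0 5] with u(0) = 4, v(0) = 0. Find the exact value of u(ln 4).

16

A = [[1,4],[0,5]]; eigenvalues λ = 5, 1.
Eigenvectors: (1,1) for λ=5, (-1,0) for λ=1.
From the initial condition, c_1 = 0, c_2 = -4.
u(ln 4) = (0)(4^5)(1) + (-4)(4^1)(-1) = 16.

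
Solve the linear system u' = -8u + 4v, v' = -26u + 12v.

Coefficient matrix A = [[-8, 4], [-26, 12]].
Characteristic polynomial det(A - λI) = λ^2 - 4λ + 8 = 0.
Eigenvalues λ = 2 ± 2i (complex conjugate pair).
For λ=2+2i: an eigenvector is (1,2) - i(-1,-3) = (1 + i, 2 + 3i).
A real fundamental pair from Re and Im of e^((2+2i)t)v: X_1 = e^(2t)(cos(2t)·(1,2) + sin(2t)·(-1,-3)), X_2 = e^(2t)(sin(2t)·(1,2) - cos(2t)·(-1,-3)).
General solution: c_1X_1 + c_2X_2.

u(t) = -c_1e^(2t)sin(2t) + c_1e^(2t)cos(2t) + c_2e^(2t)sin(2t) + c_2e^(2t)cos(2t), v(t) = -3c_1e^(2t)sin(2t) + 2c_1e^(2t)cos(2t) + 2c_2e^(2t)sin(2t) + 3c_2e^(2t)cos(2t)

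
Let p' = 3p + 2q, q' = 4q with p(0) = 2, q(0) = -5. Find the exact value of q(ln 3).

-405

A = [[3,2],[0,4]]; eigenvalues λ = 3, 4.
Eigenvectors: (-1,0) for λ=3, (-2,-1) for λ=4.
From the initial condition, c_1 = -12, c_2 = 5.
q(ln 3) = (-12)(3^3)(0) + (5)(3^4)(-1) = -405.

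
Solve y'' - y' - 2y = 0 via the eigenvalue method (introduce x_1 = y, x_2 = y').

y(t) = c_1e^(2t) + c_2e^(-t)

Let x_1 = y, x_2 = y'. Then x_1' = x_2 and x_2' = 2x_1 + x_2.
A = [[0,1],[2,1]]; det(A-λI) = λ^2 - λ - 2.
Eigenvalues λ = 2, -1 with eigenvectors (1,2), (1,-1).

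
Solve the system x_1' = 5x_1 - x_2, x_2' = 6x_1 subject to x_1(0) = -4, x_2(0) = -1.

x_1(t) = -11e^(3t) + 7e^(2t), x_2(t) = -22e^(3t) + 21e^(2t)

Coefficient matrix A = [[5, -1], [6, 0]].
Characteristic polynomial det(A - λI) = λ^2 - 5λ + 6 = 0.
Eigenvalues λ = 2, 3.
For λ=2: (A-λI) row 1 is [3, -1], so an eigenvector is (1, 3).
For λ=3: (A-λI) row 1 is [2, -1], so an eigenvector is (-1, -2).
General solution: c_1e^(2t)(1,3) + c_2e^(3t)(-1,-2).
Applying x_1(0)=-4, x_2(0)=-1 gives c_1=7, c_2=11.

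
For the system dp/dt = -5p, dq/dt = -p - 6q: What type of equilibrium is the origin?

A = [[-5,0],[-1,-6]]; det(A-λI) = λ^2 + 11λ + 30.
λ = -6, -5: both negative.

stable node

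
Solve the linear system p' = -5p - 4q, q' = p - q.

p(t) = -2c_1e^(-3t) - 2c_2te^(-3t) + c_2e^(-3t), q(t) = c_1e^(-3t) + c_2te^(-3t)

Coefficient matrix A = [[-5, -4], [1, -1]].
Characteristic polynomial det(A - λI) = λ^2 + 6λ + 9 = 0.
Single eigenvalue λ = -3 with algebraic multiplicity 2.
Eigenvector v = (-2,1); generalized eigenvector w with (A-λI)w=v is (1,0).
General solution: e^(-3t)[c_1·v + c_2·(t·v + w)].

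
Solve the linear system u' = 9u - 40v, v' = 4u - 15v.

u(t) = 3K_1e^(-3t)sin(4t) + K_1e^(-3t)cos(4t) + K_2e^(-3t)sin(4t) - 3K_2e^(-3t)cos(4t), v(t) = K_1e^(-3t)sin(4t) - K_2e^(-3t)cos(4t)

Coefficient matrix A = [[9, -40], [4, -15]].
Characteristic polynomial det(A - λI) = λ^2 + 6λ + 25 = 0.
Eigenvalues λ = -3 ± 4i (complex conjugate pair).
For λ=-3+4i: an eigenvector is (1,0) - i(3,1) = (1 - 3i, 0 - i).
A real fundamental pair from Re and Im of e^((-3+4i)t)v: X_1 = e^(-3t)(cos(4t)·(1,0) + sin(4t)·(3,1)), X_2 = e^(-3t)(sin(4t)·(1,0) - cos(4t)·(3,1)).
General solution: K_1X_1 + K_2X_2.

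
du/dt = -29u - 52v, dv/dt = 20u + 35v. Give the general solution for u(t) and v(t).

Coefficient matrix A = [[-29, -52], [20, 35]].
Characteristic polynomial det(A - λI) = λ^2 - 6λ + 25 = 0.
Eigenvalues λ = 3 ± 4i (complex conjugate pair).
For λ=3+4i: an eigenvector is (-2,1) - i(3,-2) = (-2 - 3i, 1 + 2i).
A real fundamental pair from Re and Im of e^((3+4i)t)v: X_1 = e^(3t)(cos(4t)·(-2,1) + sin(4t)·(3,-2)), X_2 = e^(3t)(sin(4t)·(-2,1) - cos(4t)·(3,-2)).
General solution: K_1X_1 + K_2X_2.

u(t) = 3K_1e^(3t)sin(4t) - 2K_1e^(3t)cos(4t) - 2K_2e^(3t)sin(4t) - 3K_2e^(3t)cos(4t), v(t) = -2K_1e^(3t)sin(4t) + K_1e^(3t)cos(4t) + K_2e^(3t)sin(4t) + 2K_2e^(3t)cos(4t)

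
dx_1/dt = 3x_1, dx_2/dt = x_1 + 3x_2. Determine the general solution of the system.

x_1(t) = c_2e^(3t), x_2(t) = c_1e^(3t) + c_2te^(3t) - 2c_2e^(3t)

Coefficient matrix A = [[3, 0], [1, 3]].
Characteristic polynomial det(A - λI) = λ^2 - 6λ + 9 = 0.
Single eigenvalue λ = 3 with algebraic multiplicity 2.
Eigenvector v = (0,1); generalized eigenvector w with (A-λI)w=v is (1,-2).
General solution: e^(3t)[c_1·v + c_2·(t·v + w)].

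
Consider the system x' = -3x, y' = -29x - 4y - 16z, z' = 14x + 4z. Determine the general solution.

Coefficient matrix A = [[-3, 0, 0], [-29, -4, -16], [14, 0, 4]].
det(A - λI) = 0 gives eigenvalues λ = -3, -4, 4.
For λ=-3: eigenvector (1,3,-2).
For λ=-4: eigenvector (0,1,0).
For λ=4: eigenvector (0,-2,1).
General solution: C_1e^(-3t)(1,3,-2) + C_2e^(-4t)(0,1,0) + C_3e^(4t)(0,-2,1).

x(t) = C_1e^(-3t), y(t) = 3C_1e^(-3t) + C_2e^(-4t) - 2C_3e^(4t), z(t) = -2C_1e^(-3t) + C_3e^(4t)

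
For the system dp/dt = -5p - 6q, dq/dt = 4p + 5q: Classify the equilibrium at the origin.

A = [[-5,-6],[4,5]]; det(A-λI) = λ^2 - 1.
λ = 1, -1: opposite signs.

saddle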